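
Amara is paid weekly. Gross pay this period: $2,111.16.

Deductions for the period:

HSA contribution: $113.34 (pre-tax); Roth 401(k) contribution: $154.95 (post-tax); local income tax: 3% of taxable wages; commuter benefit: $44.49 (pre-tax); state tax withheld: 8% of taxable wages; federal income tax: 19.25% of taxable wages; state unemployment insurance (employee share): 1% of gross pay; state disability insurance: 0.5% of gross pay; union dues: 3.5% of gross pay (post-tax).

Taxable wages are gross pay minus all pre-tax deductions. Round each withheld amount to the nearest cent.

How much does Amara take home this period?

Commuter benefit: $44.49
HSA contribution: $113.34
Pre-tax total = $44.49 + $113.34 = $157.83
Taxable wages = $2,111.16 − $157.83 = $1,953.33
State tax withheld: $1,953.33 × 0.08 = $156.27
Federal income tax: $1,953.33 × 0.1925 = $376.02
Local income tax: $1,953.33 × 0.03 = $58.60
State disability insurance: $2,111.16 × 0.005 = $10.56
State unemployment insurance (employee share): $2,111.16 × 0.01 = $21.11
Roth 401(k) contribution: $154.95
Union dues: $2,111.16 × 0.035 = $73.89
Total deductions = $44.49 + $113.34 + $156.27 + $376.02 + $58.60 + $10.56 + $21.11 + $154.95 + $73.89 = $1,009.23
Net pay = $2,111.16 − $1,009.23 = $1,101.93

$1,101.93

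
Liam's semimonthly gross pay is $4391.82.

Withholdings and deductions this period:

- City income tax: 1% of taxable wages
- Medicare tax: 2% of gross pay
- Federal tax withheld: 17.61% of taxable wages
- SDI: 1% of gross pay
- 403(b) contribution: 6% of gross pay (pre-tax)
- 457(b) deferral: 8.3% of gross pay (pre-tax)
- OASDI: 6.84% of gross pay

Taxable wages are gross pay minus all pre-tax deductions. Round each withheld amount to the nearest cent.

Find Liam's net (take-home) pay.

$2631.19

457(b) deferral: $4391.82 × 0.083 = $364.52
403(b) contribution: $4391.82 × 0.06 = $263.51
Pre-tax total = $364.52 + $263.51 = $628.03
Taxable wages = $4391.82 − $628.03 = $3763.79
Federal tax withheld: $3763.79 × 0.1761 = $662.80
City income tax: $3763.79 × 0.01 = $37.64
Medicare tax: $4391.82 × 0.02 = $87.84
SDI: $4391.82 × 0.01 = $43.92
OASDI: $4391.82 × 0.0684 = $300.40
Total deductions = $364.52 + $263.51 + $662.80 + $37.64 + $87.84 + $43.92 + $300.40 = $1760.63
Net pay = $4391.82 − $1760.63 = $2631.19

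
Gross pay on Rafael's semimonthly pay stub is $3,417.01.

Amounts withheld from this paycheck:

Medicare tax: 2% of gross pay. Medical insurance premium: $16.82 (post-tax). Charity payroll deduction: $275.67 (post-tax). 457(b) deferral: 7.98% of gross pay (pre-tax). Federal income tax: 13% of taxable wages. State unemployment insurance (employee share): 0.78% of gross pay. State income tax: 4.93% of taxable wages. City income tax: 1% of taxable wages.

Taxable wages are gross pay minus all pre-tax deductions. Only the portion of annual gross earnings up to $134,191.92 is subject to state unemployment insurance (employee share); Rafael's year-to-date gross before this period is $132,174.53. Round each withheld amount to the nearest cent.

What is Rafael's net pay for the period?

$2,172.54

457(b) deferral: $3,417.01 × 0.0798 = $272.68
Taxable wages = $3,417.01 − $272.68 = $3,144.33
Federal income tax: $3,144.33 × 0.13 = $408.76
State income tax: $3,144.33 × 0.0493 = $155.02
City income tax: $3,144.33 × 0.01 = $31.44
State unemployment insurance (employee share): only $134,191.92 − $132,174.53 = $2,017.39 of this check is subject → $2,017.39 × 0.0078 = $15.74
Medicare tax: $3,417.01 × 0.02 = $68.34
Medical insurance premium: $16.82
Charity payroll deduction: $275.67
Total deductions = $272.68 + $408.76 + $155.02 + $31.44 + $15.74 + $68.34 + $16.82 + $275.67 = $1,244.47
Net pay = $3,417.01 − $1,244.47 = $2,172.54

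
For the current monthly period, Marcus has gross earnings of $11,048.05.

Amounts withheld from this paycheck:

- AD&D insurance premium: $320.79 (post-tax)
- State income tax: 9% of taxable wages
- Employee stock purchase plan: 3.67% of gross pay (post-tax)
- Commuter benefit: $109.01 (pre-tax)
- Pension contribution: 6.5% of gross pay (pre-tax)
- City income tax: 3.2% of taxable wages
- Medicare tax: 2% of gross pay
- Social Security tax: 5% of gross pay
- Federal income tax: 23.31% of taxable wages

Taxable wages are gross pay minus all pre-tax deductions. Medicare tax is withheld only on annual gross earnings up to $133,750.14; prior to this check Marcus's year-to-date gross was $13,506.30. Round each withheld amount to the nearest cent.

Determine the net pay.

$5,091.86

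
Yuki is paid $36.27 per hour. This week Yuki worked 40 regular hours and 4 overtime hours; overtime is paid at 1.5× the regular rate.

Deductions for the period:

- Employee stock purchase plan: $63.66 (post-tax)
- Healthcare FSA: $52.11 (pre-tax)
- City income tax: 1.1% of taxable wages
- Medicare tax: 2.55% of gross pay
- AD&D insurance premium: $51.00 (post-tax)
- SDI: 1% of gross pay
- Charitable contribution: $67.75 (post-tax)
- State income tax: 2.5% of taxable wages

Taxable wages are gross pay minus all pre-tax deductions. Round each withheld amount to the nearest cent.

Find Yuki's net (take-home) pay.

$1316.49

Regular pay: 40 × $36.27 = $1450.80
Overtime pay: 4 × $36.27 × 1.5 = $217.62
Gross pay = $1450.80 + $217.62 = $1668.42
Healthcare FSA: $52.11
Taxable wages = $1668.42 − $52.11 = $1616.31
State income tax: $1616.31 × 0.025 = $40.41
City income tax: $1616.31 × 0.011 = $17.78
SDI: $1668.42 × 0.01 = $16.68
Medicare tax: $1668.42 × 0.0255 = $42.54
AD&D insurance premium: $51.00
Employee stock purchase plan: $63.66
Charitable contribution: $67.75
Total deductions = $52.11 + $40.41 + $17.78 + $16.68 + $42.54 + $51.00 + $63.66 + $67.75 = $351.93
Net pay = $1668.42 − $351.93 = $1316.49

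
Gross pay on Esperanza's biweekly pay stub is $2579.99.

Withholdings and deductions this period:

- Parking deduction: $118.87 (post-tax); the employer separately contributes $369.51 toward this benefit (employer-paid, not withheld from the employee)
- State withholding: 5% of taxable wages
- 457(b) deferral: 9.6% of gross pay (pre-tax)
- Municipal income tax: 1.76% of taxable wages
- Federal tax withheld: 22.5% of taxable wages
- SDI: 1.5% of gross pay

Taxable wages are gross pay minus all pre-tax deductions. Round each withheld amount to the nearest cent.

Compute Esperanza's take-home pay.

457(b) deferral: $2579.99 × 0.096 = $247.68
Taxable wages = $2579.99 − $247.68 = $2332.31
Municipal income tax: $2332.31 × 0.0176 = $41.05
State withholding: $2332.31 × 0.05 = $116.62
Federal tax withheld: $2332.31 × 0.225 = $524.77
SDI: $2579.99 × 0.015 = $38.70
Parking deduction: $118.87
(Employer's $369.51 toward parking deduction is not withheld from the employee.)
Total deductions = $247.68 + $41.05 + $116.62 + $524.77 + $38.70 + $118.87 = $1087.69
Net pay = $2579.99 − $1087.69 = $1492.30

$1492.30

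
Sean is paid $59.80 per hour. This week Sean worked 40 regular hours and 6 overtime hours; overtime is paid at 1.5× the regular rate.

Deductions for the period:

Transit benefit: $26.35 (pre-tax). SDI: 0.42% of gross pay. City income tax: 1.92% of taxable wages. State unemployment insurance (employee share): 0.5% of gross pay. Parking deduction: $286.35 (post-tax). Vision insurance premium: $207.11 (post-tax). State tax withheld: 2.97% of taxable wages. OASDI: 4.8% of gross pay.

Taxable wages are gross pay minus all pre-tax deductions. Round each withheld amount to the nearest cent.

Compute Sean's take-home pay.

Regular pay: 40 × $59.80 = $2,392.00
Overtime pay: 6 × $59.80 × 1.5 = $538.20
Gross pay = $2,392.00 + $538.20 = $2,930.20
Transit benefit: $26.35
Taxable wages = $2,930.20 − $26.35 = $2,903.85
City income tax: $2,903.85 × 0.0192 = $55.75
State tax withheld: $2,903.85 × 0.0297 = $86.24
OASDI: $2,930.20 × 0.048 = $140.65
SDI: $2,930.20 × 0.0042 = $12.31
State unemployment insurance (employee share): $2,930.20 × 0.005 = $14.65
Vision insurance premium: $207.11
Parking deduction: $286.35
Total deductions = $26.35 + $55.75 + $86.24 + $140.65 + $12.31 + $14.65 + $207.11 + $286.35 = $829.41
Net pay = $2,930.20 − $829.41 = $2,100.79

$2,100.79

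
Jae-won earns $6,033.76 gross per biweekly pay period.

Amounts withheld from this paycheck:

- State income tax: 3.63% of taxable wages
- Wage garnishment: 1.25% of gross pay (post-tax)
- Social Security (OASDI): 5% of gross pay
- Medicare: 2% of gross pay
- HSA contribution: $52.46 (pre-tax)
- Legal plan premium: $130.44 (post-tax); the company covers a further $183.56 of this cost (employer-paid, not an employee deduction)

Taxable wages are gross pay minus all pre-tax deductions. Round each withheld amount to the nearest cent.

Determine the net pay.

$5,135.95

HSA contribution: $52.46
Taxable wages = $6,033.76 − $52.46 = $5,981.30
State income tax: $5,981.30 × 0.0363 = $217.12
Social Security (OASDI): $6,033.76 × 0.05 = $301.69
Medicare: $6,033.76 × 0.02 = $120.68
Wage garnishment: $6,033.76 × 0.0125 = $75.42
Legal plan premium: $130.44
(Employer's $183.56 toward legal plan premium is not withheld from the employee.)
Total deductions = $52.46 + $217.12 + $301.69 + $120.68 + $75.42 + $130.44 = $897.81
Net pay = $6,033.76 − $897.81 = $5,135.95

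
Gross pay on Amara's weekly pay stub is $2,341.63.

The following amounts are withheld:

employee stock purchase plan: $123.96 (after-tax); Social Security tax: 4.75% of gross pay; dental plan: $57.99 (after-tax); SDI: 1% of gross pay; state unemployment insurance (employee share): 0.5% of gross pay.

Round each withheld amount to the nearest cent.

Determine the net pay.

$2,013.32

Social Security tax: $2,341.63 × 0.0475 = $111.23
State unemployment insurance (employee share): $2,341.63 × 0.005 = $11.71
SDI: $2,341.63 × 0.01 = $23.42
Dental plan: $57.99
Employee stock purchase plan: $123.96
Total deductions = $111.23 + $11.71 + $23.42 + $57.99 + $123.96 = $328.31
Net pay = $2,341.63 − $328.31 = $2,013.32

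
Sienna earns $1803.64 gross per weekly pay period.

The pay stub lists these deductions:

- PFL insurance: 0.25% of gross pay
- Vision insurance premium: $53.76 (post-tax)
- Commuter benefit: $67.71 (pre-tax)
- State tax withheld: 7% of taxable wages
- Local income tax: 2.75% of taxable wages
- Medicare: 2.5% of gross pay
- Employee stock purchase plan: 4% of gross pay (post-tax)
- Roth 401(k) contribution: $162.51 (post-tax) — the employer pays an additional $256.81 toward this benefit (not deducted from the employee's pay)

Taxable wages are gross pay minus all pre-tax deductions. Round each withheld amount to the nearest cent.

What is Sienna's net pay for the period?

Commuter benefit: $67.71
Taxable wages = $1803.64 − $67.71 = $1735.93
Local income tax: $1735.93 × 0.0275 = $47.74
State tax withheld: $1735.93 × 0.07 = $121.52
PFL insurance: $1803.64 × 0.0025 = $4.51
Medicare: $1803.64 × 0.025 = $45.09
Vision insurance premium: $53.76
Employee stock purchase plan: $1803.64 × 0.04 = $72.15
Roth 401(k) contribution: $162.51
(Employer's $256.81 toward Roth 401(k) contribution is not withheld from the employee.)
Total deductions = $67.71 + $47.74 + $121.52 + $4.51 + $45.09 + $53.76 + $72.15 + $162.51 = $574.99
Net pay = $1803.64 − $574.99 = $1228.65

$1228.65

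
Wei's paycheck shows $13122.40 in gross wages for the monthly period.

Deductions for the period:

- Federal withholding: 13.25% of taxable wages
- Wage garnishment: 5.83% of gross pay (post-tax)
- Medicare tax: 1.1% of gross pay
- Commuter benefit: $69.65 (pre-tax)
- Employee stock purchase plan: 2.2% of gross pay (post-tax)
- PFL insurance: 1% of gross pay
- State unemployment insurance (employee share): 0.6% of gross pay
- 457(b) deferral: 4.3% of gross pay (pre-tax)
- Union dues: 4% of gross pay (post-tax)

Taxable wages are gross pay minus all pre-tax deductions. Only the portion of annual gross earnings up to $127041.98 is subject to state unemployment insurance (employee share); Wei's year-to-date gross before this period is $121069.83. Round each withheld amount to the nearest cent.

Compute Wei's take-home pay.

$8943.74

457(b) deferral: $13122.40 × 0.043 = $564.26
Commuter benefit: $69.65
Pre-tax total = $564.26 + $69.65 = $633.91
Taxable wages = $13122.40 − $633.91 = $12488.49
Federal withholding: $12488.49 × 0.1325 = $1654.72
State unemployment insurance (employee share): only $127041.98 − $121069.83 = $5972.15 of this check is subject → $5972.15 × 0.006 = $35.83
PFL insurance: $13122.40 × 0.01 = $131.22
Medicare tax: $13122.40 × 0.011 = $144.35
Employee stock purchase plan: $13122.40 × 0.022 = $288.69
Wage garnishment: $13122.40 × 0.0583 = $765.04
Union dues: $13122.40 × 0.04 = $524.90
Total deductions = $564.26 + $69.65 + $1654.72 + $35.83 + $131.22 + $144.35 + $288.69 + $765.04 + $524.90 = $4178.66
Net pay = $13122.40 − $4178.66 = $8943.74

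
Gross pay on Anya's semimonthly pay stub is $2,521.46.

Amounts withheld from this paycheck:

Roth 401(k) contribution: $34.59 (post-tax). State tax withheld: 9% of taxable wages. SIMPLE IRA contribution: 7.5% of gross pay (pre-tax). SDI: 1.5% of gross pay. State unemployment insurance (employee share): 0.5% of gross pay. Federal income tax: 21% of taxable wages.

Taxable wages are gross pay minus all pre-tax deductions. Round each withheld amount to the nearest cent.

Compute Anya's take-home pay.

$1,547.63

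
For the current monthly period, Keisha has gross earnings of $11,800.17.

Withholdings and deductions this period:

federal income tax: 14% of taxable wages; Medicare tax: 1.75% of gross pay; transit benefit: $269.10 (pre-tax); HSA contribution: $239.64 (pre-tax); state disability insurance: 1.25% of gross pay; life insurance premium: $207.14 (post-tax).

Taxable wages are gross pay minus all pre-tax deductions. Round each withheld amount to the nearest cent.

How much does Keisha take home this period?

HSA contribution: $239.64
Transit benefit: $269.10
Pre-tax total = $239.64 + $269.10 = $508.74
Taxable wages = $11,800.17 − $508.74 = $11,291.43
Federal income tax: $11,291.43 × 0.14 = $1,580.80
Medicare tax: $11,800.17 × 0.0175 = $206.50
State disability insurance: $11,800.17 × 0.0125 = $147.50
Life insurance premium: $207.14
Total deductions = $239.64 + $269.10 + $1,580.80 + $206.50 + $147.50 + $207.14 = $2,650.68
Net pay = $11,800.17 − $2,650.68 = $9,149.49

$9,149.49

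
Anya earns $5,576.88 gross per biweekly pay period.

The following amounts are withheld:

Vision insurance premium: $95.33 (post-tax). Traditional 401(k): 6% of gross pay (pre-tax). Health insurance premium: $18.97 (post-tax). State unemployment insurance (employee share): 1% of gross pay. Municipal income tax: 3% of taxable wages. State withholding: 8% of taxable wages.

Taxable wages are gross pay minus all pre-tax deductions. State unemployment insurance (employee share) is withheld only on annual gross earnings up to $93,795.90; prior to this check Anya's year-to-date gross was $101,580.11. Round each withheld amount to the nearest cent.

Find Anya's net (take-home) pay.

$4,551.32

Traditional 401(k): $5,576.88 × 0.06 = $334.61
Taxable wages = $5,576.88 − $334.61 = $5,242.27
Municipal income tax: $5,242.27 × 0.03 = $157.27
State withholding: $5,242.27 × 0.08 = $419.38
State unemployment insurance (employee share): annual cap $93,795.90 already reached (YTD $101,580.11), so $0.00
Vision insurance premium: $95.33
Health insurance premium: $18.97
Total deductions = $334.61 + $157.27 + $419.38 + $0.00 + $95.33 + $18.97 = $1,025.56
Net pay = $5,576.88 − $1,025.56 = $4,551.32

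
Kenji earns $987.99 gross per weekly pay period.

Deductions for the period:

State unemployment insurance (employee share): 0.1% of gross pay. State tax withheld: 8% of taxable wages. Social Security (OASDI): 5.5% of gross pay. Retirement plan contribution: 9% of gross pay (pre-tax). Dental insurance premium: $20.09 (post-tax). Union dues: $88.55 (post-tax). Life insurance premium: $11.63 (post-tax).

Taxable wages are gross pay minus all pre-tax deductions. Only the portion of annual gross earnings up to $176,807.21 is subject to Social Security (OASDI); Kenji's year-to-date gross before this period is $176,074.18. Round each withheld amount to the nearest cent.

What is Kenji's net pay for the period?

$665.56

Retirement plan contribution: $987.99 × 0.09 = $88.92
Taxable wages = $987.99 − $88.92 = $899.07
State tax withheld: $899.07 × 0.08 = $71.93
State unemployment insurance (employee share): $987.99 × 0.001 = $0.99
Social Security (OASDI): only $176,807.21 − $176,074.18 = $733.03 of this check is subject → $733.03 × 0.055 = $40.32
Union dues: $88.55
Dental insurance premium: $20.09
Life insurance premium: $11.63
Total deductions = $88.92 + $71.93 + $0.99 + $40.32 + $88.55 + $20.09 + $11.63 = $322.43
Net pay = $987.99 − $322.43 = $665.56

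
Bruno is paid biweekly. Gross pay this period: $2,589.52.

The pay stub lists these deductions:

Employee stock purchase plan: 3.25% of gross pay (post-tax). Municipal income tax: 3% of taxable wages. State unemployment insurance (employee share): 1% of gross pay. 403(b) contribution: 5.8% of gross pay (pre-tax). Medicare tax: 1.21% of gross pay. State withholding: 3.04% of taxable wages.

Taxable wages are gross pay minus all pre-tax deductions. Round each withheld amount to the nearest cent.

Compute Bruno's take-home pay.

403(b) contribution: $2,589.52 × 0.058 = $150.19
Taxable wages = $2,589.52 − $150.19 = $2,439.33
Municipal income tax: $2,439.33 × 0.03 = $73.18
State withholding: $2,439.33 × 0.0304 = $74.16
State unemployment insurance (employee share): $2,589.52 × 0.01 = $25.90
Medicare tax: $2,589.52 × 0.0121 = $31.33
Employee stock purchase plan: $2,589.52 × 0.0325 = $84.16
Total deductions = $150.19 + $73.18 + $74.16 + $25.90 + $31.33 + $84.16 = $438.92
Net pay = $2,589.52 − $438.92 = $2,150.60

$2,150.60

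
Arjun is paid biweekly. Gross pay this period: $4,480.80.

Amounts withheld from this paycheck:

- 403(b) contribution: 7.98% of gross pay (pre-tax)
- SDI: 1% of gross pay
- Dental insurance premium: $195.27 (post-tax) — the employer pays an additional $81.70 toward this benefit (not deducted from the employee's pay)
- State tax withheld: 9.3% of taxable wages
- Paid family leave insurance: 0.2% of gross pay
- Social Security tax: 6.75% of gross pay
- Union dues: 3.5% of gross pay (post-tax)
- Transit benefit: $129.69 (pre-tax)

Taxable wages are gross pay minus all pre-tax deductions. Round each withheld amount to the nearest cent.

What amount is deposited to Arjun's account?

$2,913.82

Transit benefit: $129.69
403(b) contribution: $4,480.80 × 0.0798 = $357.57
Pre-tax total = $129.69 + $357.57 = $487.26
Taxable wages = $4,480.80 − $487.26 = $3,993.54
State tax withheld: $3,993.54 × 0.093 = $371.40
Social Security tax: $4,480.80 × 0.0675 = $302.45
SDI: $4,480.80 × 0.01 = $44.81
Paid family leave insurance: $4,480.80 × 0.002 = $8.96
Union dues: $4,480.80 × 0.035 = $156.83
Dental insurance premium: $195.27
(Employer's $81.70 toward dental insurance premium is not withheld from the employee.)
Total deductions = $129.69 + $357.57 + $371.40 + $302.45 + $44.81 + $8.96 + $156.83 + $195.27 = $1,566.98
Net pay = $4,480.80 − $1,566.98 = $2,913.82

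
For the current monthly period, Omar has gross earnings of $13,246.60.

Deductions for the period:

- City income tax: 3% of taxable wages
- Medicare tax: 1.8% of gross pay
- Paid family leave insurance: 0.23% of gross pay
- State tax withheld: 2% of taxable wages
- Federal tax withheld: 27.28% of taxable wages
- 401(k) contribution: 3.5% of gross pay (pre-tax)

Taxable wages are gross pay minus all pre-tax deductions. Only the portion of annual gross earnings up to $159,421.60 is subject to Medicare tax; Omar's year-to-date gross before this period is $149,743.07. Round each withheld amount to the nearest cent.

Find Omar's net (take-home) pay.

$8,451.95

401(k) contribution: $13,246.60 × 0.035 = $463.63
Taxable wages = $13,246.60 − $463.63 = $12,782.97
Federal tax withheld: $12,782.97 × 0.2728 = $3,487.19
City income tax: $12,782.97 × 0.03 = $383.49
State tax withheld: $12,782.97 × 0.02 = $255.66
Medicare tax: only $159,421.60 − $149,743.07 = $9,678.53 of this check is subject → $9,678.53 × 0.018 = $174.21
Paid family leave insurance: $13,246.60 × 0.0023 = $30.47
Total deductions = $463.63 + $3,487.19 + $383.49 + $255.66 + $174.21 + $30.47 = $4,794.65
Net pay = $13,246.60 − $4,794.65 = $8,451.95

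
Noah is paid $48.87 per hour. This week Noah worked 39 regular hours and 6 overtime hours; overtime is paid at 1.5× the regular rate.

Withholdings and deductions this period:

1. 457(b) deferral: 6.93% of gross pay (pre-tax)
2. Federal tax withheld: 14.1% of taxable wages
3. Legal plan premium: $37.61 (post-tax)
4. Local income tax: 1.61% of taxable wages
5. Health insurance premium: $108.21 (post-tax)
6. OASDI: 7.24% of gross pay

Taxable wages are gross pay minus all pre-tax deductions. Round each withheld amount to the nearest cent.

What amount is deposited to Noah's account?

Regular pay: 39 × $48.87 = $1,905.93
Overtime pay: 6 × $48.87 × 1.5 = $439.83
Gross pay = $1,905.93 + $439.83 = $2,345.76
457(b) deferral: $2,345.76 × 0.0693 = $162.56
Taxable wages = $2,345.76 − $162.56 = $2,183.20
Local income tax: $2,183.20 × 0.0161 = $35.15
Federal tax withheld: $2,183.20 × 0.141 = $307.83
OASDI: $2,345.76 × 0.0724 = $169.83
Health insurance premium: $108.21
Legal plan premium: $37.61
Total deductions = $162.56 + $35.15 + $307.83 + $169.83 + $108.21 + $37.61 = $821.19
Net pay = $2,345.76 − $821.19 = $1,524.57

$1,524.57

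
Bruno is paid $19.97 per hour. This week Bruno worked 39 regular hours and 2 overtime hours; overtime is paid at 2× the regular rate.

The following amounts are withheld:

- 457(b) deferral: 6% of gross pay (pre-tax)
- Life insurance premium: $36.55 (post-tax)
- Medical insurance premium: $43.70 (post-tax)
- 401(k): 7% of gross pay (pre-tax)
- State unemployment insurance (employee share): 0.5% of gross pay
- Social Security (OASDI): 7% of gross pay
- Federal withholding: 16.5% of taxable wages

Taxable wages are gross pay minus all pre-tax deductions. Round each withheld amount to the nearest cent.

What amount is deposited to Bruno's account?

Regular pay: 39 × $19.97 = $778.83
Overtime pay: 2 × $19.97 × 2 = $79.88
Gross pay = $778.83 + $79.88 = $858.71
401(k): $858.71 × 0.07 = $60.11
457(b) deferral: $858.71 × 0.06 = $51.52
Pre-tax total = $60.11 + $51.52 = $111.63
Taxable wages = $858.71 − $111.63 = $747.08
Federal withholding: $747.08 × 0.165 = $123.27
State unemployment insurance (employee share): $858.71 × 0.005 = $4.29
Social Security (OASDI): $858.71 × 0.07 = $60.11
Life insurance premium: $36.55
Medical insurance premium: $43.70
Total deductions = $60.11 + $51.52 + $123.27 + $4.29 + $60.11 + $36.55 + $43.70 = $379.55
Net pay = $858.71 − $379.55 = $479.16

$479.16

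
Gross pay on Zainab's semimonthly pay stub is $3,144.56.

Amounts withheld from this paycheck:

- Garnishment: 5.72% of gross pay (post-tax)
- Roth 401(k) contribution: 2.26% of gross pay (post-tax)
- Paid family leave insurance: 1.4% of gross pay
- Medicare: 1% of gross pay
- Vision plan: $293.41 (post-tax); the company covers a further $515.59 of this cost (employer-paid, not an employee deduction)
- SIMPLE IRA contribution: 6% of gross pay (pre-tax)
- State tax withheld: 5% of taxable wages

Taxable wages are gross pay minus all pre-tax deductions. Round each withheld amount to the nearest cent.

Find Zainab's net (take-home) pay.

SIMPLE IRA contribution: $3,144.56 × 0.06 = $188.67
Taxable wages = $3,144.56 − $188.67 = $2,955.89
State tax withheld: $2,955.89 × 0.05 = $147.79
Medicare: $3,144.56 × 0.01 = $31.45
Paid family leave insurance: $3,144.56 × 0.014 = $44.02
Vision plan: $293.41
Garnishment: $3,144.56 × 0.0572 = $179.87
Roth 401(k) contribution: $3,144.56 × 0.0226 = $71.07
(Employer's $515.59 toward vision plan is not withheld from the employee.)
Total deductions = $188.67 + $147.79 + $31.45 + $44.02 + $293.41 + $179.87 + $71.07 = $956.28
Net pay = $3,144.56 − $956.28 = $2,188.28

$2,188.28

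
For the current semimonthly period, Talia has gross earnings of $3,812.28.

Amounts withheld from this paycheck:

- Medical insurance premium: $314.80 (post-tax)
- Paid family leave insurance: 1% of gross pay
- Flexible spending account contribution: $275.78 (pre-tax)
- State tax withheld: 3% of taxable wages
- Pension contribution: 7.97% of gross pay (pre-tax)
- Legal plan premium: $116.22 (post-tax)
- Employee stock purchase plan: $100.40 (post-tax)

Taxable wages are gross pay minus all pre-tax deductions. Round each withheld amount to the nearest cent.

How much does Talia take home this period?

Flexible spending account contribution: $275.78
Pension contribution: $3,812.28 × 0.0797 = $303.84
Pre-tax total = $275.78 + $303.84 = $579.62
Taxable wages = $3,812.28 − $579.62 = $3,232.66
State tax withheld: $3,232.66 × 0.03 = $96.98
Paid family leave insurance: $3,812.28 × 0.01 = $38.12
Medical insurance premium: $314.80
Employee stock purchase plan: $100.40
Legal plan premium: $116.22
Total deductions = $275.78 + $303.84 + $96.98 + $38.12 + $314.80 + $100.40 + $116.22 = $1,246.14
Net pay = $3,812.28 − $1,246.14 = $2,566.14

$2,566.14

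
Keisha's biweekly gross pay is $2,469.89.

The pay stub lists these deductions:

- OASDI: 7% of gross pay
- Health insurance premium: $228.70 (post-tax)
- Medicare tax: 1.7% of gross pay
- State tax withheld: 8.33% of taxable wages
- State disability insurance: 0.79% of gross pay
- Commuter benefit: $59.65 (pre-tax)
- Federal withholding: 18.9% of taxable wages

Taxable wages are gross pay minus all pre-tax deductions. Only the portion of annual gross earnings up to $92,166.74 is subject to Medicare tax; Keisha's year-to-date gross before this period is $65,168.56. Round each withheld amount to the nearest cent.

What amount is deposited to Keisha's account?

$1,290.84

Commuter benefit: $59.65
Taxable wages = $2,469.89 − $59.65 = $2,410.24
State tax withheld: $2,410.24 × 0.0833 = $200.77
Federal withholding: $2,410.24 × 0.189 = $455.54
OASDI: $2,469.89 × 0.07 = $172.89
State disability insurance: $2,469.89 × 0.0079 = $19.51
Medicare tax: cap not yet reached, full $2,469.89 is subject → $2,469.89 × 0.017 = $41.99
Health insurance premium: $228.70
Total deductions = $59.65 + $200.77 + $455.54 + $172.89 + $19.51 + $41.99 + $228.70 = $1,179.05
Net pay = $2,469.89 − $1,179.05 = $1,290.84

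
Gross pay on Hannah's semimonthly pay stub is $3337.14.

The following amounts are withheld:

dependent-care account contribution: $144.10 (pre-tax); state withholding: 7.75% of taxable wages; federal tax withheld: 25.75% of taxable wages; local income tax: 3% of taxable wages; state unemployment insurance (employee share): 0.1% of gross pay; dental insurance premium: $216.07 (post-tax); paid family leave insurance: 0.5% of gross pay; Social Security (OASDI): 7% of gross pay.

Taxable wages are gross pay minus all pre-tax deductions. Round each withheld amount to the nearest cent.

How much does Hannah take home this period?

$1557.88

Dependent-care account contribution: $144.10
Taxable wages = $3337.14 − $144.10 = $3193.04
Local income tax: $3193.04 × 0.03 = $95.79
State withholding: $3193.04 × 0.0775 = $247.46
Federal tax withheld: $3193.04 × 0.2575 = $822.21
Paid family leave insurance: $3337.14 × 0.005 = $16.69
Social Security (OASDI): $3337.14 × 0.07 = $233.60
State unemployment insurance (employee share): $3337.14 × 0.001 = $3.34
Dental insurance premium: $216.07
Total deductions = $144.10 + $95.79 + $247.46 + $822.21 + $16.69 + $233.60 + $3.34 + $216.07 = $1779.26
Net pay = $3337.14 − $1779.26 = $1557.88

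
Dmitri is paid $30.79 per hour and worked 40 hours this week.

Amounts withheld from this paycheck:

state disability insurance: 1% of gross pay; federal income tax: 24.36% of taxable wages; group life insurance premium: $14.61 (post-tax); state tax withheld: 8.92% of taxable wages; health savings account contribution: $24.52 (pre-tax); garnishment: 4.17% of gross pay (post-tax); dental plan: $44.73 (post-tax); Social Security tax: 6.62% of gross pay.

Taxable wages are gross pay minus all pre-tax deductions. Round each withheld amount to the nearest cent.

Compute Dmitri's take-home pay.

$600.82

Gross pay: 40 × $30.79 = $1231.60
Health savings account contribution: $24.52
Taxable wages = $1231.60 − $24.52 = $1207.08
Federal income tax: $1207.08 × 0.2436 = $294.04
State tax withheld: $1207.08 × 0.0892 = $107.67
State disability insurance: $1231.60 × 0.01 = $12.32
Social Security tax: $1231.60 × 0.0662 = $81.53
Garnishment: $1231.60 × 0.0417 = $51.36
Dental plan: $44.73
Group life insurance premium: $14.61
Total deductions = $24.52 + $294.04 + $107.67 + $12.32 + $81.53 + $51.36 + $44.73 + $14.61 = $630.78
Net pay = $1231.60 − $630.78 = $600.82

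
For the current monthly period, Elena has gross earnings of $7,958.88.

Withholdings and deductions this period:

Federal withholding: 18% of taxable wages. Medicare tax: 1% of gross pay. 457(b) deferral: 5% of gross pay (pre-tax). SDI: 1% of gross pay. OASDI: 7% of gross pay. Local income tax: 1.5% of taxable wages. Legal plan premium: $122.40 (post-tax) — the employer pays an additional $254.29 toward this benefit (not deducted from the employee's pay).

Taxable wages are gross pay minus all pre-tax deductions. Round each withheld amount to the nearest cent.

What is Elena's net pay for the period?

$5,247.86

457(b) deferral: $7,958.88 × 0.05 = $397.94
Taxable wages = $7,958.88 − $397.94 = $7,560.94
Local income tax: $7,560.94 × 0.015 = $113.41
Federal withholding: $7,560.94 × 0.18 = $1,360.97
OASDI: $7,958.88 × 0.07 = $557.12
SDI: $7,958.88 × 0.01 = $79.59
Medicare tax: $7,958.88 × 0.01 = $79.59
Legal plan premium: $122.40
(Employer's $254.29 toward legal plan premium is not withheld from the employee.)
Total deductions = $397.94 + $113.41 + $1,360.97 + $557.12 + $79.59 + $79.59 + $122.40 = $2,711.02
Net pay = $7,958.88 − $2,711.02 = $5,247.86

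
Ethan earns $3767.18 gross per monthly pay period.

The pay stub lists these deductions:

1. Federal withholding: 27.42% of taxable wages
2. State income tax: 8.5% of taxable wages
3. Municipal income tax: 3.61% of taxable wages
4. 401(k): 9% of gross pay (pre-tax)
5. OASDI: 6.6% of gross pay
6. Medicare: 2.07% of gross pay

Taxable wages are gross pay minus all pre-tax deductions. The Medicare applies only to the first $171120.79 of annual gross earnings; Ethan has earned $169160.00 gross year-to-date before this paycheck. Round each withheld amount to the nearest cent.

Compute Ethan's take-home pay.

401(k): $3767.18 × 0.09 = $339.05
Taxable wages = $3767.18 − $339.05 = $3428.13
State income tax: $3428.13 × 0.085 = $291.39
Federal withholding: $3428.13 × 0.2742 = $939.99
Municipal income tax: $3428.13 × 0.0361 = $123.76
OASDI: $3767.18 × 0.066 = $248.63
Medicare: only $171120.79 − $169160.00 = $1960.79 of this check is subject → $1960.79 × 0.0207 = $40.59
Total deductions = $339.05 + $291.39 + $939.99 + $123.76 + $248.63 + $40.59 = $1983.41
Net pay = $3767.18 − $1983.41 = $1783.77

$1783.77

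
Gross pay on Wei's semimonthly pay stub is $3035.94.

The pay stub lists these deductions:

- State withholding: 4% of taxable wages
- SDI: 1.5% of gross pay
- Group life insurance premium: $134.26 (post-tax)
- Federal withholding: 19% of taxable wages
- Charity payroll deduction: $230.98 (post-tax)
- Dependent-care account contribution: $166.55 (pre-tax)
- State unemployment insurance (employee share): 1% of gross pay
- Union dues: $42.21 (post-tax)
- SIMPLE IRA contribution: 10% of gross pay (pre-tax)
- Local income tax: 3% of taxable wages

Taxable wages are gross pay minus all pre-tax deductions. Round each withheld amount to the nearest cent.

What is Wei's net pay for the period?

$1415.35

Dependent-care account contribution: $166.55
SIMPLE IRA contribution: $3035.94 × 0.1 = $303.59
Pre-tax total = $166.55 + $303.59 = $470.14
Taxable wages = $3035.94 − $470.14 = $2565.80
Local income tax: $2565.80 × 0.03 = $76.97
Federal withholding: $2565.80 × 0.19 = $487.50
State withholding: $2565.80 × 0.04 = $102.63
SDI: $3035.94 × 0.015 = $45.54
State unemployment insurance (employee share): $3035.94 × 0.01 = $30.36
Group life insurance premium: $134.26
Union dues: $42.21
Charity payroll deduction: $230.98
Total deductions = $166.55 + $303.59 + $76.97 + $487.50 + $102.63 + $45.54 + $30.36 + $134.26 + $42.21 + $230.98 = $1620.59
Net pay = $3035.94 − $1620.59 = $1415.35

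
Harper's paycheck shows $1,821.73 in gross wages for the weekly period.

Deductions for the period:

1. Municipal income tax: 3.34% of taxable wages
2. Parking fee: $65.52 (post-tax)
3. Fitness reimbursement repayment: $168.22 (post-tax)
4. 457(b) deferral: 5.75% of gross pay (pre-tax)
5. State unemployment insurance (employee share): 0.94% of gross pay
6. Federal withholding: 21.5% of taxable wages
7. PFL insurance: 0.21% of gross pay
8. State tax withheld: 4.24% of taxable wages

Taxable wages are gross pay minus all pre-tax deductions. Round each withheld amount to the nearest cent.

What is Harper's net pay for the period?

$962.99

457(b) deferral: $1,821.73 × 0.0575 = $104.75
Taxable wages = $1,821.73 − $104.75 = $1,716.98
State tax withheld: $1,716.98 × 0.0424 = $72.80
Federal withholding: $1,716.98 × 0.215 = $369.15
Municipal income tax: $1,716.98 × 0.0334 = $57.35
State unemployment insurance (employee share): $1,821.73 × 0.0094 = $17.12
PFL insurance: $1,821.73 × 0.0021 = $3.83
Fitness reimbursement repayment: $168.22
Parking fee: $65.52
Total deductions = $104.75 + $72.80 + $369.15 + $57.35 + $17.12 + $3.83 + $168.22 + $65.52 = $858.74
Net pay = $1,821.73 − $858.74 = $962.99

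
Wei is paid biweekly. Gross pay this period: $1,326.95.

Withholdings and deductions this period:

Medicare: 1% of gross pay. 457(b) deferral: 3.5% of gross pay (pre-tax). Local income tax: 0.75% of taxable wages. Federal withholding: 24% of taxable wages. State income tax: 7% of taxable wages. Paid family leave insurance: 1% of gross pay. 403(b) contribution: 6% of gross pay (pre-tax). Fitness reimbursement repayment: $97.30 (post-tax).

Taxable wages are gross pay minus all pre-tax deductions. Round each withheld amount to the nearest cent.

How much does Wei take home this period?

$695.77

457(b) deferral: $1,326.95 × 0.035 = $46.44
403(b) contribution: $1,326.95 × 0.06 = $79.62
Pre-tax total = $46.44 + $79.62 = $126.06
Taxable wages = $1,326.95 − $126.06 = $1,200.89
State income tax: $1,200.89 × 0.07 = $84.06
Federal withholding: $1,200.89 × 0.24 = $288.21
Local income tax: $1,200.89 × 0.0075 = $9.01
Medicare: $1,326.95 × 0.01 = $13.27
Paid family leave insurance: $1,326.95 × 0.01 = $13.27
Fitness reimbursement repayment: $97.30
Total deductions = $46.44 + $79.62 + $84.06 + $288.21 + $9.01 + $13.27 + $13.27 + $97.30 = $631.18
Net pay = $1,326.95 − $631.18 = $695.77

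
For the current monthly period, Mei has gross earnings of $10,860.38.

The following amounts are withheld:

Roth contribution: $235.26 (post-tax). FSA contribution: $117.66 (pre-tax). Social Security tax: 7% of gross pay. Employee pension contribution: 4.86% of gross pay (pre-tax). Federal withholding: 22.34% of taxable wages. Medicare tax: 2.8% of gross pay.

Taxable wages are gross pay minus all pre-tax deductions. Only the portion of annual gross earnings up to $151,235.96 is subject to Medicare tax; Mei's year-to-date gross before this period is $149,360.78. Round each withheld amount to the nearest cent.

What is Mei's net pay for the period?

Employee pension contribution: $10,860.38 × 0.0486 = $527.81
FSA contribution: $117.66
Pre-tax total = $527.81 + $117.66 = $645.47
Taxable wages = $10,860.38 − $645.47 = $10,214.91
Federal withholding: $10,214.91 × 0.2234 = $2,282.01
Medicare tax: only $151,235.96 − $149,360.78 = $1,875.18 of this check is subject → $1,875.18 × 0.028 = $52.51
Social Security tax: $10,860.38 × 0.07 = $760.23
Roth contribution: $235.26
Total deductions = $527.81 + $117.66 + $2,282.01 + $52.51 + $760.23 + $235.26 = $3,975.48
Net pay = $10,860.38 − $3,975.48 = $6,884.90

$6,884.90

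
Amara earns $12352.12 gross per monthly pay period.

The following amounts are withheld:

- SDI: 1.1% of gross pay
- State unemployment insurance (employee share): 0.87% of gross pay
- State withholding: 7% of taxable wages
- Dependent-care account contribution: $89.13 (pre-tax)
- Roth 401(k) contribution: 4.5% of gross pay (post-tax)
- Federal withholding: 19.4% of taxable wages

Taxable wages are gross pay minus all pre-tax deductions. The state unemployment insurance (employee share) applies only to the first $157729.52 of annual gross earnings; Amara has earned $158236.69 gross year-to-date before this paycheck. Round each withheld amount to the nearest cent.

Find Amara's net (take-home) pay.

Dependent-care account contribution: $89.13
Taxable wages = $12352.12 − $89.13 = $12262.99
Federal withholding: $12262.99 × 0.194 = $2379.02
State withholding: $12262.99 × 0.07 = $858.41
State unemployment insurance (employee share): annual cap $157729.52 already reached (YTD $158236.69), so $0.00
SDI: $12352.12 × 0.011 = $135.87
Roth 401(k) contribution: $12352.12 × 0.045 = $555.85
Total deductions = $89.13 + $2379.02 + $858.41 + $0.00 + $135.87 + $555.85 = $4018.28
Net pay = $12352.12 − $4018.28 = $8333.84

$8333.84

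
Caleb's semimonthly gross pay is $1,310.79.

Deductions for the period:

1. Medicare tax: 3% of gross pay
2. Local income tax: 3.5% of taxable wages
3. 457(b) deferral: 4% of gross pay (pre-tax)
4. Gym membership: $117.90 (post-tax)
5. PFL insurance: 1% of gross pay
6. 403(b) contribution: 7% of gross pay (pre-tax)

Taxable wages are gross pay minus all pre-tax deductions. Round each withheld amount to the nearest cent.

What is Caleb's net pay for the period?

403(b) contribution: $1,310.79 × 0.07 = $91.76
457(b) deferral: $1,310.79 × 0.04 = $52.43
Pre-tax total = $91.76 + $52.43 = $144.19
Taxable wages = $1,310.79 − $144.19 = $1,166.60
Local income tax: $1,166.60 × 0.035 = $40.83
Medicare tax: $1,310.79 × 0.03 = $39.32
PFL insurance: $1,310.79 × 0.01 = $13.11
Gym membership: $117.90
Total deductions = $91.76 + $52.43 + $40.83 + $39.32 + $13.11 + $117.90 = $355.35
Net pay = $1,310.79 − $355.35 = $955.44

$955.44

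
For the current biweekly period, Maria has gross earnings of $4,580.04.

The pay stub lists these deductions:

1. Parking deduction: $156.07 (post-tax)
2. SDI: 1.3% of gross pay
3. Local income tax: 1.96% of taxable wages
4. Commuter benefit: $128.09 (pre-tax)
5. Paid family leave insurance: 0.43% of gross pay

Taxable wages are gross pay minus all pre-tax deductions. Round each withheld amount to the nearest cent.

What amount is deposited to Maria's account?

Commuter benefit: $128.09
Taxable wages = $4,580.04 − $128.09 = $4,451.95
Local income tax: $4,451.95 × 0.0196 = $87.26
Paid family leave insurance: $4,580.04 × 0.0043 = $19.69
SDI: $4,580.04 × 0.013 = $59.54
Parking deduction: $156.07
Total deductions = $128.09 + $87.26 + $19.69 + $59.54 + $156.07 = $450.65
Net pay = $4,580.04 − $450.65 = $4,129.39

$4,129.39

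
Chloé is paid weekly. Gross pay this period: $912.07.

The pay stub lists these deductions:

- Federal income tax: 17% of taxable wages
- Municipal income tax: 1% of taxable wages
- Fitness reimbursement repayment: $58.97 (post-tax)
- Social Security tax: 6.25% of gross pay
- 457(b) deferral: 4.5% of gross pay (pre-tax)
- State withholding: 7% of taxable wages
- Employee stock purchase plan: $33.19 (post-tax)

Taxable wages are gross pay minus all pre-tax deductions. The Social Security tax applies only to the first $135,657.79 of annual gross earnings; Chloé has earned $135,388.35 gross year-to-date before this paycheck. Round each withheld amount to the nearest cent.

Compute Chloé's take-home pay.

$544.27

457(b) deferral: $912.07 × 0.045 = $41.04
Taxable wages = $912.07 − $41.04 = $871.03
State withholding: $871.03 × 0.07 = $60.97
Federal income tax: $871.03 × 0.17 = $148.08
Municipal income tax: $871.03 × 0.01 = $8.71
Social Security tax: only $135,657.79 − $135,388.35 = $269.44 of this check is subject → $269.44 × 0.0625 = $16.84
Employee stock purchase plan: $33.19
Fitness reimbursement repayment: $58.97
Total deductions = $41.04 + $60.97 + $148.08 + $8.71 + $16.84 + $33.19 + $58.97 = $367.80
Net pay = $912.07 − $367.80 = $544.27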